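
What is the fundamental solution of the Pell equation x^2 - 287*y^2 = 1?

First expand sqrt(287) as a continued fraction. With x_i = (sqrt(287) + m_i)/d_i and (m_0, d_0) = (0, 1): a_0 = floor(sqrt(287)) = 16, since 16^2 = 256 <= 287 < 289 = 17^2.
Iterate m_{i+1} = d_i*a_i - m_i, d_{i+1} = (287 - m_{i+1}^2)/d_i, a_{i+1} = floor((a_0 + m_{i+1})/d_{i+1}):
  m_1 = 1*16 - 0 = 16, d_1 = (287 - 16^2)/1 = 31/1 = 31, a_1 = floor((16 + 16)/31) = 1.
  m_2 = 31*1 - 16 = 15, d_2 = (287 - 15^2)/31 = 62/31 = 2, a_2 = floor((16 + 15)/2) = 15.
  m_3 = 2*15 - 15 = 15, d_3 = (287 - 15^2)/2 = 62/2 = 31, a_3 = floor((16 + 15)/31) = 1.
  m_4 = 31*1 - 15 = 16, d_4 = (287 - 16^2)/31 = 31/31 = 1, a_4 = floor((16 + 16)/1) = 32.
  m_5 = 1*32 - 16 = 16, d_5 = (287 - 16^2)/1 = 31/1 = 31: (m_5, d_5) = (m_1, d_1) = (16, 31), so from here the quotients repeat a_1, ..., a_4; the period length is 4.
So sqrt(287) = [16; (1, 15, 1, 32)] with period length k = 4.
k is even, so the fundamental solution of x^2 - 287y^2 = 1 is (p_{k-1}, q_{k-1}) = (p_3, q_3); compute convergents through index 3.
Convergents (p_i = a_i*p_{i-1} + p_{i-2}, q_i = a_i*q_{i-1} + q_{i-2} with p_{-2}=0, p_{-1}=1, q_{-2}=1, q_{-1}=0):
  i=0: a_0=16, p_0 = 16*1 + 0 = 16, q_0 = 16*0 + 1 = 1.
  i=1: a_1=1, p_1 = 1*16 + 1 = 17, q_1 = 1*1 + 0 = 1.
  i=2: a_2=15, p_2 = 15*17 + 16 = 271, q_2 = 15*1 + 1 = 16.
  i=3: a_3=1, p_3 = 1*271 + 17 = 288, q_3 = 1*16 + 1 = 17.
Check: 288^2 - 287*17^2 = 82944 - 82943 = 1, so (x, y) = (288, 17) solves the equation, and by the theorem it is the least positive solution.

(x, y) = (288, 17)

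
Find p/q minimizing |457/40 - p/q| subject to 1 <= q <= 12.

Expand x = 457/40 as a continued fraction with the Euclidean algorithm:
  457 = 11*40 + 17, so a_0 = 11.
  40 = 2*17 + 6, so a_1 = 2.
  17 = 2*6 + 5, so a_2 = 2.
  6 = 1*5 + 1, so a_3 = 1.
  5 = 5*1 + 0, so a_4 = 5.
so x = [11; 2, 2, 1, 5].
Convergents (p_i = a_i*p_{i-1} + p_{i-2}, q_i = a_i*q_{i-1} + q_{i-2} with p_{-2}=0, p_{-1}=1, q_{-2}=1, q_{-1}=0), until the denominator exceeds 12:
  i=0: a_0=11, p_0 = 11*1 + 0 = 11, q_0 = 11*0 + 1 = 1.
  i=1: a_1=2, p_1 = 2*11 + 1 = 23, q_1 = 2*1 + 0 = 2.
  i=2: a_2=2, p_2 = 2*23 + 11 = 57, q_2 = 2*2 + 1 = 5.
  i=3: a_3=1, p_3 = 1*57 + 23 = 80, q_3 = 1*5 + 2 = 7.
  i=4: a_4=5, p_4 = 5*80 + 57 = 457, q_4 = 5*7 + 5 = 40.
q_4 = 40 > 12, so the last convergent with denominator <= 12 is p_3/q_3 = 80/7.
The closest fraction with denominator <= 12 is either p_3/q_3 or the intermediate fraction (k*p_3 + p_2)/(k*q_3 + q_2) with the largest k >= 1 whose denominator stays <= 12; these approach x as k grows, and every other convergent or intermediate fraction in range is farther away.
Largest k: floor((12 - q_2)/q_3) = floor((12 - 5)/7) = 1.
That gives (1*80 + 57)/(1*7 + 5) = 137/12.
Compare the errors: |x - 80/7| = |457*7 - 80*40|/(40*7) = 1/280, and |x - 137/12| = |457*12 - 137*40|/(40*12) = 4/480.
Cross-multiplying, 1*480 = 480 < 1120 = 4*280, so 1/280 is smaller: the convergent 80/7 is closer to x than 137/12.

80/7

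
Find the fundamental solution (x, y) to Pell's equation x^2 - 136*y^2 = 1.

First expand sqrt(136) as a continued fraction. With x_i = (sqrt(136) + m_i)/d_i and (m_0, d_0) = (0, 1): a_0 = floor(sqrt(136)) = 11, since 11^2 = 121 <= 136 < 144 = 12^2.
Iterate m_{i+1} = d_i*a_i - m_i, d_{i+1} = (136 - m_{i+1}^2)/d_i, a_{i+1} = floor((a_0 + m_{i+1})/d_{i+1}):
  m_1 = 1*11 - 0 = 11, d_1 = (136 - 11^2)/1 = 15/1 = 15, a_1 = floor((11 + 11)/15) = 1.
  m_2 = 15*1 - 11 = 4, d_2 = (136 - 4^2)/15 = 120/15 = 8, a_2 = floor((11 + 4)/8) = 1.
  m_3 = 8*1 - 4 = 4, d_3 = (136 - 4^2)/8 = 120/8 = 15, a_3 = floor((11 + 4)/15) = 1.
  m_4 = 15*1 - 4 = 11, d_4 = (136 - 11^2)/15 = 15/15 = 1, a_4 = floor((11 + 11)/1) = 22.
  m_5 = 1*22 - 11 = 11, d_5 = (136 - 11^2)/1 = 15/1 = 15: (m_5, d_5) = (m_1, d_1) = (11, 15), so from here the quotients repeat a_1, ..., a_4; the period length is 4.
So sqrt(136) = [11; (1, 1, 1, 22)] with period length k = 4.
k is even, so the fundamental solution of x^2 - 136y^2 = 1 is (p_{k-1}, q_{k-1}) = (p_3, q_3); compute convergents through index 3.
Convergents (p_i = a_i*p_{i-1} + p_{i-2}, q_i = a_i*q_{i-1} + q_{i-2} with p_{-2}=0, p_{-1}=1, q_{-2}=1, q_{-1}=0):
  i=0: a_0=11, p_0 = 11*1 + 0 = 11, q_0 = 11*0 + 1 = 1.
  i=1: a_1=1, p_1 = 1*11 + 1 = 12, q_1 = 1*1 + 0 = 1.
  i=2: a_2=1, p_2 = 1*12 + 11 = 23, q_2 = 1*1 + 1 = 2.
  i=3: a_3=1, p_3 = 1*23 + 12 = 35, q_3 = 1*2 + 1 = 3.
Check: 35^2 - 136*3^2 = 1225 - 1224 = 1, so (x, y) = (35, 3) solves the equation, and by the theorem it is the least positive solution.

(x, y) = (35, 3)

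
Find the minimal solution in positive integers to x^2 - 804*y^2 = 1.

(x, y) = (515095, 18166)

First expand sqrt(804) as a continued fraction. With x_i = (sqrt(804) + m_i)/d_i and (m_0, d_0) = (0, 1): a_0 = floor(sqrt(804)) = 28, since 28^2 = 784 <= 804 < 841 = 29^2.
Iterate m_{i+1} = d_i*a_i - m_i, d_{i+1} = (804 - m_{i+1}^2)/d_i, a_{i+1} = floor((a_0 + m_{i+1})/d_{i+1}):
  m_1 = 1*28 - 0 = 28, d_1 = (804 - 28^2)/1 = 20/1 = 20, a_1 = floor((28 + 28)/20) = 2.
  m_2 = 20*2 - 28 = 12, d_2 = (804 - 12^2)/20 = 660/20 = 33, a_2 = floor((28 + 12)/33) = 1.
  m_3 = 33*1 - 12 = 21, d_3 = (804 - 21^2)/33 = 363/33 = 11, a_3 = floor((28 + 21)/11) = 4.
  m_4 = 11*4 - 21 = 23, d_4 = (804 - 23^2)/11 = 275/11 = 25, a_4 = floor((28 + 23)/25) = 2.
  m_5 = 25*2 - 23 = 27, d_5 = (804 - 27^2)/25 = 75/25 = 3, a_5 = floor((28 + 27)/3) = 18.
  m_6 = 3*18 - 27 = 27, d_6 = (804 - 27^2)/3 = 75/3 = 25, a_6 = floor((28 + 27)/25) = 2.
  m_7 = 25*2 - 27 = 23, d_7 = (804 - 23^2)/25 = 275/25 = 11, a_7 = floor((28 + 23)/11) = 4.
  m_8 = 11*4 - 23 = 21, d_8 = (804 - 21^2)/11 = 363/11 = 33, a_8 = floor((28 + 21)/33) = 1.
  m_9 = 33*1 - 21 = 12, d_9 = (804 - 12^2)/33 = 660/33 = 20, a_9 = floor((28 + 12)/20) = 2.
  m_10 = 20*2 - 12 = 28, d_10 = (804 - 28^2)/20 = 20/20 = 1, a_10 = floor((28 + 28)/1) = 56.
  m_11 = 1*56 - 28 = 28, d_11 = (804 - 28^2)/1 = 20/1 = 20: (m_11, d_11) = (m_1, d_1) = (28, 20), so from here the quotients repeat a_1, ..., a_10; the period length is 10.
So sqrt(804) = [28; (2, 1, 4, 2, 18, 2, 4, 1, 2, 56)] with period length k = 10.
k is even, so the fundamental solution of x^2 - 804y^2 = 1 is (p_{k-1}, q_{k-1}) = (p_9, q_9); compute convergents through index 9.
Convergents (p_i = a_i*p_{i-1} + p_{i-2}, q_i = a_i*q_{i-1} + q_{i-2} with p_{-2}=0, p_{-1}=1, q_{-2}=1, q_{-1}=0):
  i=0: a_0=28, p_0 = 28*1 + 0 = 28, q_0 = 28*0 + 1 = 1.
  i=1: a_1=2, p_1 = 2*28 + 1 = 57, q_1 = 2*1 + 0 = 2.
  i=2: a_2=1, p_2 = 1*57 + 28 = 85, q_2 = 1*2 + 1 = 3.
  i=3: a_3=4, p_3 = 4*85 + 57 = 397, q_3 = 4*3 + 2 = 14.
  i=4: a_4=2, p_4 = 2*397 + 85 = 879, q_4 = 2*14 + 3 = 31.
  i=5: a_5=18, p_5 = 18*879 + 397 = 16219, q_5 = 18*31 + 14 = 572.
  i=6: a_6=2, p_6 = 2*16219 + 879 = 33317, q_6 = 2*572 + 31 = 1175.
  i=7: a_7=4, p_7 = 4*33317 + 16219 = 149487, q_7 = 4*1175 + 572 = 5272.
  i=8: a_8=1, p_8 = 1*149487 + 33317 = 182804, q_8 = 1*5272 + 1175 = 6447.
  i=9: a_9=2, p_9 = 2*182804 + 149487 = 515095, q_9 = 2*6447 + 5272 = 18166.
Check: 515095^2 - 804*18166^2 = 265322859025 - 265322859024 = 1, so (x, y) = (515095, 18166) solves the equation, and by the theorem it is the least positive solution.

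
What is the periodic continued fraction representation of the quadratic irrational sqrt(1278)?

[35; (1, 2, 1, 70)]

Write x_i = (sqrt(1278) + m_i)/d_i with (m_0, d_0) = (0, 1). a_0 = floor(sqrt(1278)) = 35, since 35^2 = 1225 <= 1278 < 1296 = 36^2.
Iterate m_{i+1} = d_i*a_i - m_i, d_{i+1} = (1278 - m_{i+1}^2)/d_i, a_{i+1} = floor((a_0 + m_{i+1})/d_{i+1}):
  m_1 = 1*35 - 0 = 35, d_1 = (1278 - 35^2)/1 = 53/1 = 53, a_1 = floor((35 + 35)/53) = 1.
  m_2 = 53*1 - 35 = 18, d_2 = (1278 - 18^2)/53 = 954/53 = 18, a_2 = floor((35 + 18)/18) = 2.
  m_3 = 18*2 - 18 = 18, d_3 = (1278 - 18^2)/18 = 954/18 = 53, a_3 = floor((35 + 18)/53) = 1.
  m_4 = 53*1 - 18 = 35, d_4 = (1278 - 35^2)/53 = 53/53 = 1, a_4 = floor((35 + 35)/1) = 70.
  m_5 = 1*70 - 35 = 35, d_5 = (1278 - 35^2)/1 = 53/1 = 53: (m_5, d_5) = (m_1, d_1) = (35, 53), so from here the quotients repeat a_1, ..., a_4; the period length is 4.
Hence the expansion of sqrt(1278) is a_0 = 35 followed by the repeating block 1, 2, 1, 70 (period 4).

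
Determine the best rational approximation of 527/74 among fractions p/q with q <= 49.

292/41

Expand x = 527/74 as a continued fraction with the Euclidean algorithm:
  527 = 7*74 + 9, so a_0 = 7.
  74 = 8*9 + 2, so a_1 = 8.
  9 = 4*2 + 1, so a_2 = 4.
  2 = 2*1 + 0, so a_3 = 2.
so x = [7; 8, 4, 2].
Convergents (p_i = a_i*p_{i-1} + p_{i-2}, q_i = a_i*q_{i-1} + q_{i-2} with p_{-2}=0, p_{-1}=1, q_{-2}=1, q_{-1}=0), until the denominator exceeds 49:
  i=0: a_0=7, p_0 = 7*1 + 0 = 7, q_0 = 7*0 + 1 = 1.
  i=1: a_1=8, p_1 = 8*7 + 1 = 57, q_1 = 8*1 + 0 = 8.
  i=2: a_2=4, p_2 = 4*57 + 7 = 235, q_2 = 4*8 + 1 = 33.
  i=3: a_3=2, p_3 = 2*235 + 57 = 527, q_3 = 2*33 + 8 = 74.
q_3 = 74 > 49, so the last convergent with denominator <= 49 is p_2/q_2 = 235/33.
The closest fraction with denominator <= 49 is either p_2/q_2 or the intermediate fraction (k*p_2 + p_1)/(k*q_2 + q_1) with the largest k >= 1 whose denominator stays <= 49; these approach x as k grows, and every other convergent or intermediate fraction in range is farther away.
Largest k: floor((49 - q_1)/q_2) = floor((49 - 8)/33) = 1.
That gives (1*235 + 57)/(1*33 + 8) = 292/41.
Compare the errors: |x - 235/33| = |527*33 - 235*74|/(74*33) = 1/2442, and |x - 292/41| = |527*41 - 292*74|/(74*41) = 1/3034.
Cross-multiplying, 1*2442 = 2442 < 3034 = 1*3034, so 1/3034 is smaller: the intermediate fraction 292/41 is closer to x than 235/33.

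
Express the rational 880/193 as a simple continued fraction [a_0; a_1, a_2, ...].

Run the Euclidean algorithm on 880 and 193; the successive quotients are the partial quotients a_0, a_1, ... (each step inverts the fractional part left over by the previous one):
  880 = 4*193 + 108, so a_0 = 4.
  193 = 1*108 + 85, so a_1 = 1.
  108 = 1*85 + 23, so a_2 = 1.
  85 = 3*23 + 16, so a_3 = 3.
  23 = 1*16 + 7, so a_4 = 1.
  16 = 2*7 + 2, so a_5 = 2.
  7 = 3*2 + 1, so a_6 = 3.
  2 = 2*1 + 0, so a_7 = 2.
The remainder reaches 0 after 8 divisions, so the expansion has 8 partial quotients, read off in order.

[4; 1, 1, 3, 1, 2, 3, 2]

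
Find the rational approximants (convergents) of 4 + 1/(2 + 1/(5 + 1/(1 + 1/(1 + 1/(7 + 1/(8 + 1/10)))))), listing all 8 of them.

4/1, 9/2, 49/11, 58/13, 107/24, 807/181, 6563/1472, 66437/14901

Using the convergent recurrence p_i = a_i*p_{i-1} + p_{i-2}, q_i = a_i*q_{i-1} + q_{i-2} with p_{-2}=0, p_{-1}=1, q_{-2}=1, q_{-1}=0:
  i=0: a_0=4, p_0 = 4*1 + 0 = 4, q_0 = 4*0 + 1 = 1.
  i=1: a_1=2, p_1 = 2*4 + 1 = 9, q_1 = 2*1 + 0 = 2.
  i=2: a_2=5, p_2 = 5*9 + 4 = 49, q_2 = 5*2 + 1 = 11.
  i=3: a_3=1, p_3 = 1*49 + 9 = 58, q_3 = 1*11 + 2 = 13.
  i=4: a_4=1, p_4 = 1*58 + 49 = 107, q_4 = 1*13 + 11 = 24.
  i=5: a_5=7, p_5 = 7*107 + 58 = 807, q_5 = 7*24 + 13 = 181.
  i=6: a_6=8, p_6 = 8*807 + 107 = 6563, q_6 = 8*181 + 24 = 1472.
  i=7: a_7=10, p_7 = 10*6563 + 807 = 66437, q_7 = 10*1472 + 181 = 14901.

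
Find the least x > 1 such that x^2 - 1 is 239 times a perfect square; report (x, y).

First expand sqrt(239) as a continued fraction. With x_i = (sqrt(239) + m_i)/d_i and (m_0, d_0) = (0, 1): a_0 = floor(sqrt(239)) = 15, since 15^2 = 225 <= 239 < 256 = 16^2.
Iterate m_{i+1} = d_i*a_i - m_i, d_{i+1} = (239 - m_{i+1}^2)/d_i, a_{i+1} = floor((a_0 + m_{i+1})/d_{i+1}):
  m_1 = 1*15 - 0 = 15, d_1 = (239 - 15^2)/1 = 14/1 = 14, a_1 = floor((15 + 15)/14) = 2.
  m_2 = 14*2 - 15 = 13, d_2 = (239 - 13^2)/14 = 70/14 = 5, a_2 = floor((15 + 13)/5) = 5.
  m_3 = 5*5 - 13 = 12, d_3 = (239 - 12^2)/5 = 95/5 = 19, a_3 = floor((15 + 12)/19) = 1.
  m_4 = 19*1 - 12 = 7, d_4 = (239 - 7^2)/19 = 190/19 = 10, a_4 = floor((15 + 7)/10) = 2.
  m_5 = 10*2 - 7 = 13, d_5 = (239 - 13^2)/10 = 70/10 = 7, a_5 = floor((15 + 13)/7) = 4.
  m_6 = 7*4 - 13 = 15, d_6 = (239 - 15^2)/7 = 14/7 = 2, a_6 = floor((15 + 15)/2) = 15.
  m_7 = 2*15 - 15 = 15, d_7 = (239 - 15^2)/2 = 14/2 = 7, a_7 = floor((15 + 15)/7) = 4.
  m_8 = 7*4 - 15 = 13, d_8 = (239 - 13^2)/7 = 70/7 = 10, a_8 = floor((15 + 13)/10) = 2.
  m_9 = 10*2 - 13 = 7, d_9 = (239 - 7^2)/10 = 190/10 = 19, a_9 = floor((15 + 7)/19) = 1.
  m_10 = 19*1 - 7 = 12, d_10 = (239 - 12^2)/19 = 95/19 = 5, a_10 = floor((15 + 12)/5) = 5.
  m_11 = 5*5 - 12 = 13, d_11 = (239 - 13^2)/5 = 70/5 = 14, a_11 = floor((15 + 13)/14) = 2.
  m_12 = 14*2 - 13 = 15, d_12 = (239 - 15^2)/14 = 14/14 = 1, a_12 = floor((15 + 15)/1) = 30.
  m_13 = 1*30 - 15 = 15, d_13 = (239 - 15^2)/1 = 14/1 = 14: (m_13, d_13) = (m_1, d_1) = (15, 14), so from here the quotients repeat a_1, ..., a_12; the period length is 12.
So sqrt(239) = [15; (2, 5, 1, 2, 4, 15, 4, 2, 1, 5, 2, 30)] with period length k = 12.
k is even, so the fundamental solution of x^2 - 239y^2 = 1 is (p_{k-1}, q_{k-1}) = (p_11, q_11); compute convergents through index 11.
Convergents (p_i = a_i*p_{i-1} + p_{i-2}, q_i = a_i*q_{i-1} + q_{i-2} with p_{-2}=0, p_{-1}=1, q_{-2}=1, q_{-1}=0):
  i=0: a_0=15, p_0 = 15*1 + 0 = 15, q_0 = 15*0 + 1 = 1.
  i=1: a_1=2, p_1 = 2*15 + 1 = 31, q_1 = 2*1 + 0 = 2.
  i=2: a_2=5, p_2 = 5*31 + 15 = 170, q_2 = 5*2 + 1 = 11.
  i=3: a_3=1, p_3 = 1*170 + 31 = 201, q_3 = 1*11 + 2 = 13.
  i=4: a_4=2, p_4 = 2*201 + 170 = 572, q_4 = 2*13 + 11 = 37.
  i=5: a_5=4, p_5 = 4*572 + 201 = 2489, q_5 = 4*37 + 13 = 161.
  i=6: a_6=15, p_6 = 15*2489 + 572 = 37907, q_6 = 15*161 + 37 = 2452.
  i=7: a_7=4, p_7 = 4*37907 + 2489 = 154117, q_7 = 4*2452 + 161 = 9969.
  i=8: a_8=2, p_8 = 2*154117 + 37907 = 346141, q_8 = 2*9969 + 2452 = 22390.
  i=9: a_9=1, p_9 = 1*346141 + 154117 = 500258, q_9 = 1*22390 + 9969 = 32359.
  i=10: a_10=5, p_10 = 5*500258 + 346141 = 2847431, q_10 = 5*32359 + 22390 = 184185.
  i=11: a_11=2, p_11 = 2*2847431 + 500258 = 6195120, q_11 = 2*184185 + 32359 = 400729.
Check: 6195120^2 - 239*400729^2 = 38379511814400 - 38379511814399 = 1, so (x, y) = (6195120, 400729) solves the equation, and by the theorem it is the least positive solution.

(x, y) = (6195120, 400729)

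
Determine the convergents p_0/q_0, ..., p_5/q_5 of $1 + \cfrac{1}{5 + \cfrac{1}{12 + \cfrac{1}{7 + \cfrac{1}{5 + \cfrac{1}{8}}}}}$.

1/1, 6/5, 73/61, 517/432, 2658/2221, 21781/18200

Using the convergent recurrence p_i = a_i*p_{i-1} + p_{i-2}, q_i = a_i*q_{i-1} + q_{i-2} with p_{-2}=0, p_{-1}=1, q_{-2}=1, q_{-1}=0:
  i=0: a_0=1, p_0 = 1*1 + 0 = 1, q_0 = 1*0 + 1 = 1.
  i=1: a_1=5, p_1 = 5*1 + 1 = 6, q_1 = 5*1 + 0 = 5.
  i=2: a_2=12, p_2 = 12*6 + 1 = 73, q_2 = 12*5 + 1 = 61.
  i=3: a_3=7, p_3 = 7*73 + 6 = 517, q_3 = 7*61 + 5 = 432.
  i=4: a_4=5, p_4 = 5*517 + 73 = 2658, q_4 = 5*432 + 61 = 2221.
  i=5: a_5=8, p_5 = 8*2658 + 517 = 21781, q_5 = 8*2221 + 432 = 18200.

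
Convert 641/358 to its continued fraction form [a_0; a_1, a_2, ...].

[1; 1, 3, 1, 3, 2, 2, 3]

Run the Euclidean algorithm on 641 and 358; the successive quotients are the partial quotients a_0, a_1, ... (each step inverts the fractional part left over by the previous one):
  641 = 1*358 + 283, so a_0 = 1.
  358 = 1*283 + 75, so a_1 = 1.
  283 = 3*75 + 58, so a_2 = 3.
  75 = 1*58 + 17, so a_3 = 1.
  58 = 3*17 + 7, so a_4 = 3.
  17 = 2*7 + 3, so a_5 = 2.
  7 = 2*3 + 1, so a_6 = 2.
  3 = 3*1 + 0, so a_7 = 3.
The remainder reaches 0 after 8 divisions, so the expansion has 8 partial quotients, read off in order.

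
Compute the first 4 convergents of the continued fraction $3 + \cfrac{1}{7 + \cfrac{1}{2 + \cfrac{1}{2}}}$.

3/1, 22/7, 47/15, 116/37

Using the convergent recurrence p_i = a_i*p_{i-1} + p_{i-2}, q_i = a_i*q_{i-1} + q_{i-2} with p_{-2}=0, p_{-1}=1, q_{-2}=1, q_{-1}=0:
  i=0: a_0=3, p_0 = 3*1 + 0 = 3, q_0 = 3*0 + 1 = 1.
  i=1: a_1=7, p_1 = 7*3 + 1 = 22, q_1 = 7*1 + 0 = 7.
  i=2: a_2=2, p_2 = 2*22 + 3 = 47, q_2 = 2*7 + 1 = 15.
  i=3: a_3=2, p_3 = 2*47 + 22 = 116, q_3 = 2*15 + 7 = 37.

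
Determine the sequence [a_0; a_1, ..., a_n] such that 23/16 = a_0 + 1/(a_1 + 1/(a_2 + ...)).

[1; 2, 3, 2]

Run the Euclidean algorithm on 23 and 16; the successive quotients are the partial quotients a_0, a_1, ... (each step inverts the fractional part left over by the previous one):
  23 = 1*16 + 7, so a_0 = 1.
  16 = 2*7 + 2, so a_1 = 2.
  7 = 3*2 + 1, so a_2 = 3.
  2 = 2*1 + 0, so a_3 = 2.
The remainder reaches 0 after 4 divisions, so the expansion has 4 partial quotients, read off in order.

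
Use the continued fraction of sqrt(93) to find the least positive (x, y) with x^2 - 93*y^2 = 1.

(x, y) = (12151, 1260)

First expand sqrt(93) as a continued fraction. With x_i = (sqrt(93) + m_i)/d_i and (m_0, d_0) = (0, 1): a_0 = floor(sqrt(93)) = 9, since 9^2 = 81 <= 93 < 100 = 10^2.
Iterate m_{i+1} = d_i*a_i - m_i, d_{i+1} = (93 - m_{i+1}^2)/d_i, a_{i+1} = floor((a_0 + m_{i+1})/d_{i+1}):
  m_1 = 1*9 - 0 = 9, d_1 = (93 - 9^2)/1 = 12/1 = 12, a_1 = floor((9 + 9)/12) = 1.
  m_2 = 12*1 - 9 = 3, d_2 = (93 - 3^2)/12 = 84/12 = 7, a_2 = floor((9 + 3)/7) = 1.
  m_3 = 7*1 - 3 = 4, d_3 = (93 - 4^2)/7 = 77/7 = 11, a_3 = floor((9 + 4)/11) = 1.
  m_4 = 11*1 - 4 = 7, d_4 = (93 - 7^2)/11 = 44/11 = 4, a_4 = floor((9 + 7)/4) = 4.
  m_5 = 4*4 - 7 = 9, d_5 = (93 - 9^2)/4 = 12/4 = 3, a_5 = floor((9 + 9)/3) = 6.
  m_6 = 3*6 - 9 = 9, d_6 = (93 - 9^2)/3 = 12/3 = 4, a_6 = floor((9 + 9)/4) = 4.
  m_7 = 4*4 - 9 = 7, d_7 = (93 - 7^2)/4 = 44/4 = 11, a_7 = floor((9 + 7)/11) = 1.
  m_8 = 11*1 - 7 = 4, d_8 = (93 - 4^2)/11 = 77/11 = 7, a_8 = floor((9 + 4)/7) = 1.
  m_9 = 7*1 - 4 = 3, d_9 = (93 - 3^2)/7 = 84/7 = 12, a_9 = floor((9 + 3)/12) = 1.
  m_10 = 12*1 - 3 = 9, d_10 = (93 - 9^2)/12 = 12/12 = 1, a_10 = floor((9 + 9)/1) = 18.
  m_11 = 1*18 - 9 = 9, d_11 = (93 - 9^2)/1 = 12/1 = 12: (m_11, d_11) = (m_1, d_1) = (9, 12), so from here the quotients repeat a_1, ..., a_10; the period length is 10.
So sqrt(93) = [9; (1, 1, 1, 4, 6, 4, 1, 1, 1, 18)] with period length k = 10.
k is even, so the fundamental solution of x^2 - 93y^2 = 1 is (p_{k-1}, q_{k-1}) = (p_9, q_9); compute convergents through index 9.
Convergents (p_i = a_i*p_{i-1} + p_{i-2}, q_i = a_i*q_{i-1} + q_{i-2} with p_{-2}=0, p_{-1}=1, q_{-2}=1, q_{-1}=0):
  i=0: a_0=9, p_0 = 9*1 + 0 = 9, q_0 = 9*0 + 1 = 1.
  i=1: a_1=1, p_1 = 1*9 + 1 = 10, q_1 = 1*1 + 0 = 1.
  i=2: a_2=1, p_2 = 1*10 + 9 = 19, q_2 = 1*1 + 1 = 2.
  i=3: a_3=1, p_3 = 1*19 + 10 = 29, q_3 = 1*2 + 1 = 3.
  i=4: a_4=4, p_4 = 4*29 + 19 = 135, q_4 = 4*3 + 2 = 14.
  i=5: a_5=6, p_5 = 6*135 + 29 = 839, q_5 = 6*14 + 3 = 87.
  i=6: a_6=4, p_6 = 4*839 + 135 = 3491, q_6 = 4*87 + 14 = 362.
  i=7: a_7=1, p_7 = 1*3491 + 839 = 4330, q_7 = 1*362 + 87 = 449.
  i=8: a_8=1, p_8 = 1*4330 + 3491 = 7821, q_8 = 1*449 + 362 = 811.
  i=9: a_9=1, p_9 = 1*7821 + 4330 = 12151, q_9 = 1*811 + 449 = 1260.
Check: 12151^2 - 93*1260^2 = 147646801 - 147646800 = 1, so (x, y) = (12151, 1260) solves the equation, and by the theorem it is the least positive solution.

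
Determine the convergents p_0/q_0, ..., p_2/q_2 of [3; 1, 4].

Using the convergent recurrence p_i = a_i*p_{i-1} + p_{i-2}, q_i = a_i*q_{i-1} + q_{i-2} with p_{-2}=0, p_{-1}=1, q_{-2}=1, q_{-1}=0:
  i=0: a_0=3, p_0 = 3*1 + 0 = 3, q_0 = 3*0 + 1 = 1.
  i=1: a_1=1, p_1 = 1*3 + 1 = 4, q_1 = 1*1 + 0 = 1.
  i=2: a_2=4, p_2 = 4*4 + 3 = 19, q_2 = 4*1 + 1 = 5.

3/1, 4/1, 19/5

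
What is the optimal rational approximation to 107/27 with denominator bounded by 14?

Expand x = 107/27 as a continued fraction with the Euclidean algorithm:
  107 = 3*27 + 26, so a_0 = 3.
  27 = 1*26 + 1, so a_1 = 1.
  26 = 26*1 + 0, so a_2 = 26.
so x = [3; 1, 26].
Convergents (p_i = a_i*p_{i-1} + p_{i-2}, q_i = a_i*q_{i-1} + q_{i-2} with p_{-2}=0, p_{-1}=1, q_{-2}=1, q_{-1}=0), until the denominator exceeds 14:
  i=0: a_0=3, p_0 = 3*1 + 0 = 3, q_0 = 3*0 + 1 = 1.
  i=1: a_1=1, p_1 = 1*3 + 1 = 4, q_1 = 1*1 + 0 = 1.
  i=2: a_2=26, p_2 = 26*4 + 3 = 107, q_2 = 26*1 + 1 = 27.
q_2 = 27 > 14, so the last convergent with denominator <= 14 is p_1/q_1 = 4/1.
The closest fraction with denominator <= 14 is either p_1/q_1 or the intermediate fraction (k*p_1 + p_0)/(k*q_1 + q_0) with the largest k >= 1 whose denominator stays <= 14; these approach x as k grows, and every other convergent or intermediate fraction in range is farther away.
Largest k: floor((14 - q_0)/q_1) = floor((14 - 1)/1) = 13.
That gives (13*4 + 3)/(13*1 + 1) = 55/14.
Compare the errors: |x - 4/1| = |107*1 - 4*27|/(27*1) = 1/27, and |x - 55/14| = |107*14 - 55*27|/(27*14) = 13/378.
Cross-multiplying, 13*27 = 351 < 378 = 1*378, so 13/378 is smaller: the intermediate fraction 55/14 is closer to x than 4/1.

55/14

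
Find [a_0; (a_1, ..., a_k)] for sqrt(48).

[6; (1, 12)]

Write x_i = (sqrt(48) + m_i)/d_i with (m_0, d_0) = (0, 1). a_0 = floor(sqrt(48)) = 6, since 6^2 = 36 <= 48 < 49 = 7^2.
Iterate m_{i+1} = d_i*a_i - m_i, d_{i+1} = (48 - m_{i+1}^2)/d_i, a_{i+1} = floor((a_0 + m_{i+1})/d_{i+1}):
  m_1 = 1*6 - 0 = 6, d_1 = (48 - 6^2)/1 = 12/1 = 12, a_1 = floor((6 + 6)/12) = 1.
  m_2 = 12*1 - 6 = 6, d_2 = (48 - 6^2)/12 = 12/12 = 1, a_2 = floor((6 + 6)/1) = 12.
  m_3 = 1*12 - 6 = 6, d_3 = (48 - 6^2)/1 = 12/1 = 12: (m_3, d_3) = (m_1, d_1) = (6, 12), so from here the quotients repeat a_1, a_2; the period length is 2.
Hence the expansion of sqrt(48) is a_0 = 6 followed by the repeating block 1, 12 (period 2).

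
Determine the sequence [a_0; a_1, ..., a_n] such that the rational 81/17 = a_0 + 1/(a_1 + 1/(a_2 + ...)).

[4; 1, 3, 4]

Run the Euclidean algorithm on 81 and 17; the successive quotients are the partial quotients a_0, a_1, ... (each step inverts the fractional part left over by the previous one):
  81 = 4*17 + 13, so a_0 = 4.
  17 = 1*13 + 4, so a_1 = 1.
  13 = 3*4 + 1, so a_2 = 3.
  4 = 4*1 + 0, so a_3 = 4.
The remainder reaches 0 after 4 divisions, so the expansion has 4 partial quotients, read off in order.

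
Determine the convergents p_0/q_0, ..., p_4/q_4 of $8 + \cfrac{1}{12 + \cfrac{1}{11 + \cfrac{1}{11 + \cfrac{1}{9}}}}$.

8/1, 97/12, 1075/133, 11922/1475, 108373/13408

Using the convergent recurrence p_i = a_i*p_{i-1} + p_{i-2}, q_i = a_i*q_{i-1} + q_{i-2} with p_{-2}=0, p_{-1}=1, q_{-2}=1, q_{-1}=0:
  i=0: a_0=8, p_0 = 8*1 + 0 = 8, q_0 = 8*0 + 1 = 1.
  i=1: a_1=12, p_1 = 12*8 + 1 = 97, q_1 = 12*1 + 0 = 12.
  i=2: a_2=11, p_2 = 11*97 + 8 = 1075, q_2 = 11*12 + 1 = 133.
  i=3: a_3=11, p_3 = 11*1075 + 97 = 11922, q_3 = 11*133 + 12 = 1475.
  i=4: a_4=9, p_4 = 9*11922 + 1075 = 108373, q_4 = 9*1475 + 133 = 13408.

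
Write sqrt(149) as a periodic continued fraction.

[12; (4, 1, 5, 3, 3, 5, 1, 4, 24)]

Write x_i = (sqrt(149) + m_i)/d_i with (m_0, d_0) = (0, 1). a_0 = floor(sqrt(149)) = 12, since 12^2 = 144 <= 149 < 169 = 13^2.
Iterate m_{i+1} = d_i*a_i - m_i, d_{i+1} = (149 - m_{i+1}^2)/d_i, a_{i+1} = floor((a_0 + m_{i+1})/d_{i+1}):
  m_1 = 1*12 - 0 = 12, d_1 = (149 - 12^2)/1 = 5/1 = 5, a_1 = floor((12 + 12)/5) = 4.
  m_2 = 5*4 - 12 = 8, d_2 = (149 - 8^2)/5 = 85/5 = 17, a_2 = floor((12 + 8)/17) = 1.
  m_3 = 17*1 - 8 = 9, d_3 = (149 - 9^2)/17 = 68/17 = 4, a_3 = floor((12 + 9)/4) = 5.
  m_4 = 4*5 - 9 = 11, d_4 = (149 - 11^2)/4 = 28/4 = 7, a_4 = floor((12 + 11)/7) = 3.
  m_5 = 7*3 - 11 = 10, d_5 = (149 - 10^2)/7 = 49/7 = 7, a_5 = floor((12 + 10)/7) = 3.
  m_6 = 7*3 - 10 = 11, d_6 = (149 - 11^2)/7 = 28/7 = 4, a_6 = floor((12 + 11)/4) = 5.
  m_7 = 4*5 - 11 = 9, d_7 = (149 - 9^2)/4 = 68/4 = 17, a_7 = floor((12 + 9)/17) = 1.
  m_8 = 17*1 - 9 = 8, d_8 = (149 - 8^2)/17 = 85/17 = 5, a_8 = floor((12 + 8)/5) = 4.
  m_9 = 5*4 - 8 = 12, d_9 = (149 - 12^2)/5 = 5/5 = 1, a_9 = floor((12 + 12)/1) = 24.
  m_10 = 1*24 - 12 = 12, d_10 = (149 - 12^2)/1 = 5/1 = 5: (m_10, d_10) = (m_1, d_1) = (12, 5), so from here the quotients repeat a_1, ..., a_9; the period length is 9.
Hence the expansion of sqrt(149) is a_0 = 12 followed by the repeating block 4, 1, 5, 3, 3, 5, 1, 4, 24 (period 9).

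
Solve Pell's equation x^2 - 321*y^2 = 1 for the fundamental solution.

(x, y) = (215, 12)

First expand sqrt(321) as a continued fraction. With x_i = (sqrt(321) + m_i)/d_i and (m_0, d_0) = (0, 1): a_0 = floor(sqrt(321)) = 17, since 17^2 = 289 <= 321 < 324 = 18^2.
Iterate m_{i+1} = d_i*a_i - m_i, d_{i+1} = (321 - m_{i+1}^2)/d_i, a_{i+1} = floor((a_0 + m_{i+1})/d_{i+1}):
  m_1 = 1*17 - 0 = 17, d_1 = (321 - 17^2)/1 = 32/1 = 32, a_1 = floor((17 + 17)/32) = 1.
  m_2 = 32*1 - 17 = 15, d_2 = (321 - 15^2)/32 = 96/32 = 3, a_2 = floor((17 + 15)/3) = 10.
  m_3 = 3*10 - 15 = 15, d_3 = (321 - 15^2)/3 = 96/3 = 32, a_3 = floor((17 + 15)/32) = 1.
  m_4 = 32*1 - 15 = 17, d_4 = (321 - 17^2)/32 = 32/32 = 1, a_4 = floor((17 + 17)/1) = 34.
  m_5 = 1*34 - 17 = 17, d_5 = (321 - 17^2)/1 = 32/1 = 32: (m_5, d_5) = (m_1, d_1) = (17, 32), so from here the quotients repeat a_1, ..., a_4; the period length is 4.
So sqrt(321) = [17; (1, 10, 1, 34)] with period length k = 4.
k is even, so the fundamental solution of x^2 - 321y^2 = 1 is (p_{k-1}, q_{k-1}) = (p_3, q_3); compute convergents through index 3.
Convergents (p_i = a_i*p_{i-1} + p_{i-2}, q_i = a_i*q_{i-1} + q_{i-2} with p_{-2}=0, p_{-1}=1, q_{-2}=1, q_{-1}=0):
  i=0: a_0=17, p_0 = 17*1 + 0 = 17, q_0 = 17*0 + 1 = 1.
  i=1: a_1=1, p_1 = 1*17 + 1 = 18, q_1 = 1*1 + 0 = 1.
  i=2: a_2=10, p_2 = 10*18 + 17 = 197, q_2 = 10*1 + 1 = 11.
  i=3: a_3=1, p_3 = 1*197 + 18 = 215, q_3 = 1*11 + 1 = 12.
Check: 215^2 - 321*12^2 = 46225 - 46224 = 1, so (x, y) = (215, 12) solves the equation, and by the theorem it is the least positive solution.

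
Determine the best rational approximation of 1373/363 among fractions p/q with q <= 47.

Expand x = 1373/363 as a continued fraction with the Euclidean algorithm:
  1373 = 3*363 + 284, so a_0 = 3.
  363 = 1*284 + 79, so a_1 = 1.
  284 = 3*79 + 47, so a_2 = 3.
  79 = 1*47 + 32, so a_3 = 1.
  47 = 1*32 + 15, so a_4 = 1.
  32 = 2*15 + 2, so a_5 = 2.
  15 = 7*2 + 1, so a_6 = 7.
  2 = 2*1 + 0, so a_7 = 2.
so x = [3; 1, 3, 1, 1, 2, 7, 2].
Convergents (p_i = a_i*p_{i-1} + p_{i-2}, q_i = a_i*q_{i-1} + q_{i-2} with p_{-2}=0, p_{-1}=1, q_{-2}=1, q_{-1}=0), until the denominator exceeds 47:
  i=0: a_0=3, p_0 = 3*1 + 0 = 3, q_0 = 3*0 + 1 = 1.
  i=1: a_1=1, p_1 = 1*3 + 1 = 4, q_1 = 1*1 + 0 = 1.
  i=2: a_2=3, p_2 = 3*4 + 3 = 15, q_2 = 3*1 + 1 = 4.
  i=3: a_3=1, p_3 = 1*15 + 4 = 19, q_3 = 1*4 + 1 = 5.
  i=4: a_4=1, p_4 = 1*19 + 15 = 34, q_4 = 1*5 + 4 = 9.
  i=5: a_5=2, p_5 = 2*34 + 19 = 87, q_5 = 2*9 + 5 = 23.
  i=6: a_6=7, p_6 = 7*87 + 34 = 643, q_6 = 7*23 + 9 = 170.
q_6 = 170 > 47, so the last convergent with denominator <= 47 is p_5/q_5 = 87/23.
The closest fraction with denominator <= 47 is either p_5/q_5 or the intermediate fraction (k*p_5 + p_4)/(k*q_5 + q_4) with the largest k >= 1 whose denominator stays <= 47; these approach x as k grows, and every other convergent or intermediate fraction in range is farther away.
Largest k: floor((47 - q_4)/q_5) = floor((47 - 9)/23) = 1.
That gives (1*87 + 34)/(1*23 + 9) = 121/32.
Compare the errors: |x - 87/23| = |1373*23 - 87*363|/(363*23) = 2/8349, and |x - 121/32| = |1373*32 - 121*363|/(363*32) = 13/11616.
Cross-multiplying, 2*11616 = 23232 < 108537 = 13*8349, so 2/8349 is smaller: the convergent 87/23 is closer to x than 121/32.

87/23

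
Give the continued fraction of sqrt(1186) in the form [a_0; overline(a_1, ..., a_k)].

[34; overline(2, 3, 1, 1, 4, 34, 4, 1, 1, 3, 2, 68)]

Write x_i = (sqrt(1186) + m_i)/d_i with (m_0, d_0) = (0, 1). a_0 = floor(sqrt(1186)) = 34, since 34^2 = 1156 <= 1186 < 1225 = 35^2.
Iterate m_{i+1} = d_i*a_i - m_i, d_{i+1} = (1186 - m_{i+1}^2)/d_i, a_{i+1} = floor((a_0 + m_{i+1})/d_{i+1}):
  m_1 = 1*34 - 0 = 34, d_1 = (1186 - 34^2)/1 = 30/1 = 30, a_1 = floor((34 + 34)/30) = 2.
  m_2 = 30*2 - 34 = 26, d_2 = (1186 - 26^2)/30 = 510/30 = 17, a_2 = floor((34 + 26)/17) = 3.
  m_3 = 17*3 - 26 = 25, d_3 = (1186 - 25^2)/17 = 561/17 = 33, a_3 = floor((34 + 25)/33) = 1.
  m_4 = 33*1 - 25 = 8, d_4 = (1186 - 8^2)/33 = 1122/33 = 34, a_4 = floor((34 + 8)/34) = 1.
  m_5 = 34*1 - 8 = 26, d_5 = (1186 - 26^2)/34 = 510/34 = 15, a_5 = floor((34 + 26)/15) = 4.
  m_6 = 15*4 - 26 = 34, d_6 = (1186 - 34^2)/15 = 30/15 = 2, a_6 = floor((34 + 34)/2) = 34.
  m_7 = 2*34 - 34 = 34, d_7 = (1186 - 34^2)/2 = 30/2 = 15, a_7 = floor((34 + 34)/15) = 4.
  m_8 = 15*4 - 34 = 26, d_8 = (1186 - 26^2)/15 = 510/15 = 34, a_8 = floor((34 + 26)/34) = 1.
  m_9 = 34*1 - 26 = 8, d_9 = (1186 - 8^2)/34 = 1122/34 = 33, a_9 = floor((34 + 8)/33) = 1.
  m_10 = 33*1 - 8 = 25, d_10 = (1186 - 25^2)/33 = 561/33 = 17, a_10 = floor((34 + 25)/17) = 3.
  m_11 = 17*3 - 25 = 26, d_11 = (1186 - 26^2)/17 = 510/17 = 30, a_11 = floor((34 + 26)/30) = 2.
  m_12 = 30*2 - 26 = 34, d_12 = (1186 - 34^2)/30 = 30/30 = 1, a_12 = floor((34 + 34)/1) = 68.
  m_13 = 1*68 - 34 = 34, d_13 = (1186 - 34^2)/1 = 30/1 = 30: (m_13, d_13) = (m_1, d_1) = (34, 30), so from here the quotients repeat a_1, ..., a_12; the period length is 12.
Hence the expansion of sqrt(1186) is a_0 = 34 followed by the repeating block 2, 3, 1, 1, 4, 34, 4, 1, 1, 3, 2, 68 (period 12).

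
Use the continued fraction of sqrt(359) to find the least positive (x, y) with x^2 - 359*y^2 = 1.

First expand sqrt(359) as a continued fraction. With x_i = (sqrt(359) + m_i)/d_i and (m_0, d_0) = (0, 1): a_0 = floor(sqrt(359)) = 18, since 18^2 = 324 <= 359 < 361 = 19^2.
Iterate m_{i+1} = d_i*a_i - m_i, d_{i+1} = (359 - m_{i+1}^2)/d_i, a_{i+1} = floor((a_0 + m_{i+1})/d_{i+1}):
  m_1 = 1*18 - 0 = 18, d_1 = (359 - 18^2)/1 = 35/1 = 35, a_1 = floor((18 + 18)/35) = 1.
  m_2 = 35*1 - 18 = 17, d_2 = (359 - 17^2)/35 = 70/35 = 2, a_2 = floor((18 + 17)/2) = 17.
  m_3 = 2*17 - 17 = 17, d_3 = (359 - 17^2)/2 = 70/2 = 35, a_3 = floor((18 + 17)/35) = 1.
  m_4 = 35*1 - 17 = 18, d_4 = (359 - 18^2)/35 = 35/35 = 1, a_4 = floor((18 + 18)/1) = 36.
  m_5 = 1*36 - 18 = 18, d_5 = (359 - 18^2)/1 = 35/1 = 35: (m_5, d_5) = (m_1, d_1) = (18, 35), so from here the quotients repeat a_1, ..., a_4; the period length is 4.
So sqrt(359) = [18; (1, 17, 1, 36)] with period length k = 4.
k is even, so the fundamental solution of x^2 - 359y^2 = 1 is (p_{k-1}, q_{k-1}) = (p_3, q_3); compute convergents through index 3.
Convergents (p_i = a_i*p_{i-1} + p_{i-2}, q_i = a_i*q_{i-1} + q_{i-2} with p_{-2}=0, p_{-1}=1, q_{-2}=1, q_{-1}=0):
  i=0: a_0=18, p_0 = 18*1 + 0 = 18, q_0 = 18*0 + 1 = 1.
  i=1: a_1=1, p_1 = 1*18 + 1 = 19, q_1 = 1*1 + 0 = 1.
  i=2: a_2=17, p_2 = 17*19 + 18 = 341, q_2 = 17*1 + 1 = 18.
  i=3: a_3=1, p_3 = 1*341 + 19 = 360, q_3 = 1*18 + 1 = 19.
Check: 360^2 - 359*19^2 = 129600 - 129599 = 1, so (x, y) = (360, 19) solves the equation, and by the theorem it is the least positive solution.

(x, y) = (360, 19)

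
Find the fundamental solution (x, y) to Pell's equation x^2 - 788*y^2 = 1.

First expand sqrt(788) as a continued fraction. With x_i = (sqrt(788) + m_i)/d_i and (m_0, d_0) = (0, 1): a_0 = floor(sqrt(788)) = 28, since 28^2 = 784 <= 788 < 841 = 29^2.
Iterate m_{i+1} = d_i*a_i - m_i, d_{i+1} = (788 - m_{i+1}^2)/d_i, a_{i+1} = floor((a_0 + m_{i+1})/d_{i+1}):
  m_1 = 1*28 - 0 = 28, d_1 = (788 - 28^2)/1 = 4/1 = 4, a_1 = floor((28 + 28)/4) = 14.
  m_2 = 4*14 - 28 = 28, d_2 = (788 - 28^2)/4 = 4/4 = 1, a_2 = floor((28 + 28)/1) = 56.
  m_3 = 1*56 - 28 = 28, d_3 = (788 - 28^2)/1 = 4/1 = 4: (m_3, d_3) = (m_1, d_1) = (28, 4), so from here the quotients repeat a_1, a_2; the period length is 2.
So sqrt(788) = [28; (14, 56)] with period length k = 2.
k is even, so the fundamental solution of x^2 - 788y^2 = 1 is (p_{k-1}, q_{k-1}) = (p_1, q_1); compute convergents through index 1.
Convergents (p_i = a_i*p_{i-1} + p_{i-2}, q_i = a_i*q_{i-1} + q_{i-2} with p_{-2}=0, p_{-1}=1, q_{-2}=1, q_{-1}=0):
  i=0: a_0=28, p_0 = 28*1 + 0 = 28, q_0 = 28*0 + 1 = 1.
  i=1: a_1=14, p_1 = 14*28 + 1 = 393, q_1 = 14*1 + 0 = 14.
Check: 393^2 - 788*14^2 = 154449 - 154448 = 1, so (x, y) = (393, 14) solves the equation, and by the theorem it is the least positive solution.

(x, y) = (393, 14)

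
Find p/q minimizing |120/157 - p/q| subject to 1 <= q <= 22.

13/17

Expand x = 120/157 as a continued fraction with the Euclidean algorithm:
  120 = 0*157 + 120, so a_0 = 0.
  157 = 1*120 + 37, so a_1 = 1.
  120 = 3*37 + 9, so a_2 = 3.
  37 = 4*9 + 1, so a_3 = 4.
  9 = 9*1 + 0, so a_4 = 9.
so x = [0; 1, 3, 4, 9].
Convergents (p_i = a_i*p_{i-1} + p_{i-2}, q_i = a_i*q_{i-1} + q_{i-2} with p_{-2}=0, p_{-1}=1, q_{-2}=1, q_{-1}=0), until the denominator exceeds 22:
  i=0: a_0=0, p_0 = 0*1 + 0 = 0, q_0 = 0*0 + 1 = 1.
  i=1: a_1=1, p_1 = 1*0 + 1 = 1, q_1 = 1*1 + 0 = 1.
  i=2: a_2=3, p_2 = 3*1 + 0 = 3, q_2 = 3*1 + 1 = 4.
  i=3: a_3=4, p_3 = 4*3 + 1 = 13, q_3 = 4*4 + 1 = 17.
  i=4: a_4=9, p_4 = 9*13 + 3 = 120, q_4 = 9*17 + 4 = 157.
q_4 = 157 > 22, so the last convergent with denominator <= 22 is p_3/q_3 = 13/17.
The closest fraction with denominator <= 22 is either p_3/q_3 or the intermediate fraction (k*p_3 + p_2)/(k*q_3 + q_2) with the largest k >= 1 whose denominator stays <= 22; these approach x as k grows, and every other convergent or intermediate fraction in range is farther away.
Largest k: floor((22 - q_2)/q_3) = floor((22 - 4)/17) = 1.
That gives (1*13 + 3)/(1*17 + 4) = 16/21.
Compare the errors: |x - 13/17| = |120*17 - 13*157|/(157*17) = 1/2669, and |x - 16/21| = |120*21 - 16*157|/(157*21) = 8/3297.
Cross-multiplying, 1*3297 = 3297 < 21352 = 8*2669, so 1/2669 is smaller: the convergent 13/17 is closer to x than 16/21.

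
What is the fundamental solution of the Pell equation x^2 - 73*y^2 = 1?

(x, y) = (2281249, 267000)

First expand sqrt(73) as a continued fraction. With x_i = (sqrt(73) + m_i)/d_i and (m_0, d_0) = (0, 1): a_0 = floor(sqrt(73)) = 8, since 8^2 = 64 <= 73 < 81 = 9^2.
Iterate m_{i+1} = d_i*a_i - m_i, d_{i+1} = (73 - m_{i+1}^2)/d_i, a_{i+1} = floor((a_0 + m_{i+1})/d_{i+1}):
  m_1 = 1*8 - 0 = 8, d_1 = (73 - 8^2)/1 = 9/1 = 9, a_1 = floor((8 + 8)/9) = 1.
  m_2 = 9*1 - 8 = 1, d_2 = (73 - 1^2)/9 = 72/9 = 8, a_2 = floor((8 + 1)/8) = 1.
  m_3 = 8*1 - 1 = 7, d_3 = (73 - 7^2)/8 = 24/8 = 3, a_3 = floor((8 + 7)/3) = 5.
  m_4 = 3*5 - 7 = 8, d_4 = (73 - 8^2)/3 = 9/3 = 3, a_4 = floor((8 + 8)/3) = 5.
  m_5 = 3*5 - 8 = 7, d_5 = (73 - 7^2)/3 = 24/3 = 8, a_5 = floor((8 + 7)/8) = 1.
  m_6 = 8*1 - 7 = 1, d_6 = (73 - 1^2)/8 = 72/8 = 9, a_6 = floor((8 + 1)/9) = 1.
  m_7 = 9*1 - 1 = 8, d_7 = (73 - 8^2)/9 = 9/9 = 1, a_7 = floor((8 + 8)/1) = 16.
  m_8 = 1*16 - 8 = 8, d_8 = (73 - 8^2)/1 = 9/1 = 9: (m_8, d_8) = (m_1, d_1) = (8, 9), so from here the quotients repeat a_1, ..., a_7; the period length is 7.
So sqrt(73) = [8; (1, 1, 5, 5, 1, 1, 16)] with period length k = 7.
k is odd, so (p_{k-1}, q_{k-1}) only solves x^2 - 73y^2 = -1 and the fundamental solution of x^2 - 73y^2 = 1 is (p_{2k-1}, q_{2k-1}) = (p_13, q_13); compute convergents through index 13, running through the period twice.
Convergents (p_i = a_i*p_{i-1} + p_{i-2}, q_i = a_i*q_{i-1} + q_{i-2} with p_{-2}=0, p_{-1}=1, q_{-2}=1, q_{-1}=0):
  i=0: a_0=8, p_0 = 8*1 + 0 = 8, q_0 = 8*0 + 1 = 1.
  i=1: a_1=1, p_1 = 1*8 + 1 = 9, q_1 = 1*1 + 0 = 1.
  i=2: a_2=1, p_2 = 1*9 + 8 = 17, q_2 = 1*1 + 1 = 2.
  i=3: a_3=5, p_3 = 5*17 + 9 = 94, q_3 = 5*2 + 1 = 11.
  i=4: a_4=5, p_4 = 5*94 + 17 = 487, q_4 = 5*11 + 2 = 57.
  i=5: a_5=1, p_5 = 1*487 + 94 = 581, q_5 = 1*57 + 11 = 68.
  i=6: a_6=1, p_6 = 1*581 + 487 = 1068, q_6 = 1*68 + 57 = 125.
  i=7: a_7=16, p_7 = 16*1068 + 581 = 17669, q_7 = 16*125 + 68 = 2068.
  i=8: a_8=1, p_8 = 1*17669 + 1068 = 18737, q_8 = 1*2068 + 125 = 2193.
  i=9: a_9=1, p_9 = 1*18737 + 17669 = 36406, q_9 = 1*2193 + 2068 = 4261.
  i=10: a_10=5, p_10 = 5*36406 + 18737 = 200767, q_10 = 5*4261 + 2193 = 23498.
  i=11: a_11=5, p_11 = 5*200767 + 36406 = 1040241, q_11 = 5*23498 + 4261 = 121751.
  i=12: a_12=1, p_12 = 1*1040241 + 200767 = 1241008, q_12 = 1*121751 + 23498 = 145249.
  i=13: a_13=1, p_13 = 1*1241008 + 1040241 = 2281249, q_13 = 1*145249 + 121751 = 267000.
Indeed p_6^2 - 73*q_6^2 = 1140624 - 1140625 = -1, not +1.
Check: 2281249^2 - 73*267000^2 = 5204097000001 - 5204097000000 = 1, so (x, y) = (2281249, 267000) solves the equation, and by the theorem it is the least positive solution.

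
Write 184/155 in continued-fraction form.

Run the Euclidean algorithm on 184 and 155; the successive quotients are the partial quotients a_0, a_1, ... (each step inverts the fractional part left over by the previous one):
  184 = 1*155 + 29, so a_0 = 1.
  155 = 5*29 + 10, so a_1 = 5.
  29 = 2*10 + 9, so a_2 = 2.
  10 = 1*9 + 1, so a_3 = 1.
  9 = 9*1 + 0, so a_4 = 9.
The remainder reaches 0 after 5 divisions, so the expansion has 5 partial quotients, read off in order.

[1; 5, 2, 1, 9]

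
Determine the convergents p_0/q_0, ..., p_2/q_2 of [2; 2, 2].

Using the convergent recurrence p_i = a_i*p_{i-1} + p_{i-2}, q_i = a_i*q_{i-1} + q_{i-2} with p_{-2}=0, p_{-1}=1, q_{-2}=1, q_{-1}=0:
  i=0: a_0=2, p_0 = 2*1 + 0 = 2, q_0 = 2*0 + 1 = 1.
  i=1: a_1=2, p_1 = 2*2 + 1 = 5, q_1 = 2*1 + 0 = 2.
  i=2: a_2=2, p_2 = 2*5 + 2 = 12, q_2 = 2*2 + 1 = 5.

2/1, 5/2, 12/5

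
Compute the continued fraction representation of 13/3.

[4; 3]

Run the Euclidean algorithm on 13 and 3; the successive quotients are the partial quotients a_0, a_1, ... (each step inverts the fractional part left over by the previous one):
  13 = 4*3 + 1, so a_0 = 4.
  3 = 3*1 + 0, so a_1 = 3.
The remainder reaches 0 after 2 divisions, so the expansion has 2 partial quotients, read off in order.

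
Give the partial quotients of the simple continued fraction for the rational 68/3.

Run the Euclidean algorithm on 68 and 3; the successive quotients are the partial quotients a_0, a_1, ... (each step inverts the fractional part left over by the previous one):
  68 = 22*3 + 2, so a_0 = 22.
  3 = 1*2 + 1, so a_1 = 1.
  2 = 2*1 + 0, so a_2 = 2.
The remainder reaches 0 after 3 divisions, so the expansion has 3 partial quotients, read off in order.

[22; 1, 2]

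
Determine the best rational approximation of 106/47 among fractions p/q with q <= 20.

9/4

Expand x = 106/47 as a continued fraction with the Euclidean algorithm:
  106 = 2*47 + 12, so a_0 = 2.
  47 = 3*12 + 11, so a_1 = 3.
  12 = 1*11 + 1, so a_2 = 1.
  11 = 11*1 + 0, so a_3 = 11.
so x = [2; 3, 1, 11].
Convergents (p_i = a_i*p_{i-1} + p_{i-2}, q_i = a_i*q_{i-1} + q_{i-2} with p_{-2}=0, p_{-1}=1, q_{-2}=1, q_{-1}=0), until the denominator exceeds 20:
  i=0: a_0=2, p_0 = 2*1 + 0 = 2, q_0 = 2*0 + 1 = 1.
  i=1: a_1=3, p_1 = 3*2 + 1 = 7, q_1 = 3*1 + 0 = 3.
  i=2: a_2=1, p_2 = 1*7 + 2 = 9, q_2 = 1*3 + 1 = 4.
  i=3: a_3=11, p_3 = 11*9 + 7 = 106, q_3 = 11*4 + 3 = 47.
q_3 = 47 > 20, so the last convergent with denominator <= 20 is p_2/q_2 = 9/4.
The closest fraction with denominator <= 20 is either p_2/q_2 or the intermediate fraction (k*p_2 + p_1)/(k*q_2 + q_1) with the largest k >= 1 whose denominator stays <= 20; these approach x as k grows, and every other convergent or intermediate fraction in range is farther away.
Largest k: floor((20 - q_1)/q_2) = floor((20 - 3)/4) = 4.
That gives (4*9 + 7)/(4*4 + 3) = 43/19.
Compare the errors: |x - 9/4| = |106*4 - 9*47|/(47*4) = 1/188, and |x - 43/19| = |106*19 - 43*47|/(47*19) = 7/893.
Cross-multiplying, 1*893 = 893 < 1316 = 7*188, so 1/188 is smaller: the convergent 9/4 is closer to x than 43/19.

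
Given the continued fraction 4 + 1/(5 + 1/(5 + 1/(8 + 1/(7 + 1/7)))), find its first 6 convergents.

Using the convergent recurrence p_i = a_i*p_{i-1} + p_{i-2}, q_i = a_i*q_{i-1} + q_{i-2} with p_{-2}=0, p_{-1}=1, q_{-2}=1, q_{-1}=0:
  i=0: a_0=4, p_0 = 4*1 + 0 = 4, q_0 = 4*0 + 1 = 1.
  i=1: a_1=5, p_1 = 5*4 + 1 = 21, q_1 = 5*1 + 0 = 5.
  i=2: a_2=5, p_2 = 5*21 + 4 = 109, q_2 = 5*5 + 1 = 26.
  i=3: a_3=8, p_3 = 8*109 + 21 = 893, q_3 = 8*26 + 5 = 213.
  i=4: a_4=7, p_4 = 7*893 + 109 = 6360, q_4 = 7*213 + 26 = 1517.
  i=5: a_5=7, p_5 = 7*6360 + 893 = 45413, q_5 = 7*1517 + 213 = 10832.

4/1, 21/5, 109/26, 893/213, 6360/1517, 45413/10832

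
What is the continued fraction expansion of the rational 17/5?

[3; 2, 2]

Run the Euclidean algorithm on 17 and 5; the successive quotients are the partial quotients a_0, a_1, ... (each step inverts the fractional part left over by the previous one):
  17 = 3*5 + 2, so a_0 = 3.
  5 = 2*2 + 1, so a_1 = 2.
  2 = 2*1 + 0, so a_2 = 2.
The remainder reaches 0 after 3 divisions, so the expansion has 3 partial quotients, read off in order.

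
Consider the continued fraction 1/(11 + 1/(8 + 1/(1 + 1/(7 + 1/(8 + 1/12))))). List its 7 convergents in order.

Using the convergent recurrence p_i = a_i*p_{i-1} + p_{i-2}, q_i = a_i*q_{i-1} + q_{i-2} with p_{-2}=0, p_{-1}=1, q_{-2}=1, q_{-1}=0:
  i=0: a_0=0, p_0 = 0*1 + 0 = 0, q_0 = 0*0 + 1 = 1.
  i=1: a_1=11, p_1 = 11*0 + 1 = 1, q_1 = 11*1 + 0 = 11.
  i=2: a_2=8, p_2 = 8*1 + 0 = 8, q_2 = 8*11 + 1 = 89.
  i=3: a_3=1, p_3 = 1*8 + 1 = 9, q_3 = 1*89 + 11 = 100.
  i=4: a_4=7, p_4 = 7*9 + 8 = 71, q_4 = 7*100 + 89 = 789.
  i=5: a_5=8, p_5 = 8*71 + 9 = 577, q_5 = 8*789 + 100 = 6412.
  i=6: a_6=12, p_6 = 12*577 + 71 = 6995, q_6 = 12*6412 + 789 = 77733.

0/1, 1/11, 8/89, 9/100, 71/789, 577/6412, 6995/77733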